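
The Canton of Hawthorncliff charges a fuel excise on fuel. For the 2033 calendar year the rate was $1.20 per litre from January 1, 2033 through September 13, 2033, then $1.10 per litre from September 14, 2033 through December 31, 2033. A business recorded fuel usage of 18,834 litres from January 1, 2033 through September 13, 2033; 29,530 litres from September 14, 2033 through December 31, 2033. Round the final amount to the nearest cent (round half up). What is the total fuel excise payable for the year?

$55,083.80

January 1 – September 13, 2033: 18,834 litres at $1.20/litre → $22,600.80
September 14 – December 31, 2033: 29,530 litres at $1.10/litre → $32,483.00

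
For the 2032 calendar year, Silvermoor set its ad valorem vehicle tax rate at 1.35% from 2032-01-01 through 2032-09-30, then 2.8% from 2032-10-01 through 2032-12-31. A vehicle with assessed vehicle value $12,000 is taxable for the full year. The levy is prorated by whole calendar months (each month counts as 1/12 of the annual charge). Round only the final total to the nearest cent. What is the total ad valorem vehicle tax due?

$205.50

2032-01-01 to 2032-09-30: 9 months at 1.35% → $12,000 × 1.35% × 9/12 = $121.5000
2032-10-01 to 2032-12-31: 3 months at 2.8% → $12,000 × 2.8% × 3/12 = $84.0000
Total = $205.5000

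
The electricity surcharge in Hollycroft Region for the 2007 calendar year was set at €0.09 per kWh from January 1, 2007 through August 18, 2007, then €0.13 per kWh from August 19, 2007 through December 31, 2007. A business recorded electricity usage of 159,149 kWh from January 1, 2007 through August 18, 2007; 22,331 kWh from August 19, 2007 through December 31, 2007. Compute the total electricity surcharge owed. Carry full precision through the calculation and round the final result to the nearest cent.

€17,226.44

January 1 – August 18, 2007: 159,149 kWh at €0.09/kWh → €14,323.41
August 19 – December 31, 2007: 22,331 kWh at €0.13/kWh → €2,903.03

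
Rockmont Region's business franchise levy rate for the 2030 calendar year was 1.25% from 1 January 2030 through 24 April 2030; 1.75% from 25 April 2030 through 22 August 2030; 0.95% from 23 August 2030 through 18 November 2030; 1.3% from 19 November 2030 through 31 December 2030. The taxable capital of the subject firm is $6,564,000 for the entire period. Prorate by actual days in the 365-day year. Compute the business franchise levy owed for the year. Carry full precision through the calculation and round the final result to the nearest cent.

1 January – 24 April 2030: 114 days at 1.25% → $6,564,000 × 1.25% × 114/365 = $25,626.5753
25 April – 22 August 2030: 120 days at 1.75% → $6,564,000 × 1.75% × 120/365 = $37,765.4795
23 August – 18 November 2030: 88 days at 0.95% → $6,564,000 × 0.95% × 88/365 = $15,034.2575
19 November – 31 December 2030: 43 days at 1.3% → $6,564,000 × 1.3% × 43/365 = $10,052.8110
Total = $88,479.1233

$88,479.12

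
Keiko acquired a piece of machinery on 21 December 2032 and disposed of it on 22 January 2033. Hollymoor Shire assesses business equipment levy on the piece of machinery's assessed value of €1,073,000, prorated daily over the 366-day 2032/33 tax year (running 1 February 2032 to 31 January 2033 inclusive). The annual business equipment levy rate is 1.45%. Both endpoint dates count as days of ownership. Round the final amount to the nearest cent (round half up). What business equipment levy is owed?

Days held (21 December 2032 – 22 January 2033): 33 out of 366
Tax = €1,073,000 × 1.45% × 33/366 = €1,402.8156

€1,402.82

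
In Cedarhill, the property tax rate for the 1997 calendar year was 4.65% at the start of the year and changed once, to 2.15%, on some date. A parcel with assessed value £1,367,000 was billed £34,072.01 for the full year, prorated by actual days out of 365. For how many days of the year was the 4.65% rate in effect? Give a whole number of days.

Let d = days at the first rate; then 365 − d days at the second rate.
£1,367,000 × [4.65%·d + 2.15%·(365−d)] / 365 = £34,072.01
Solving gives d = 50, so the new rate took effect on 20 February 1997.

50 days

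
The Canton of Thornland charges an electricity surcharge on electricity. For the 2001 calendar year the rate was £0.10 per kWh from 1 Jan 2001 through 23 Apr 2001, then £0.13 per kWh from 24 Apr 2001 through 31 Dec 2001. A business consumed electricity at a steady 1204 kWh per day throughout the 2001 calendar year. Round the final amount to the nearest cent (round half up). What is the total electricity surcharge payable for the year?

£53,048.24

1 Jan – 23 Apr 2001: 113 days × 1204 kWh/day = 136,052 kWh at £0.10/kWh → £13,605.20
24 Apr – 31 Dec 2001: 252 days × 1204 kWh/day = 303,408 kWh at £0.13/kWh → £39,443.04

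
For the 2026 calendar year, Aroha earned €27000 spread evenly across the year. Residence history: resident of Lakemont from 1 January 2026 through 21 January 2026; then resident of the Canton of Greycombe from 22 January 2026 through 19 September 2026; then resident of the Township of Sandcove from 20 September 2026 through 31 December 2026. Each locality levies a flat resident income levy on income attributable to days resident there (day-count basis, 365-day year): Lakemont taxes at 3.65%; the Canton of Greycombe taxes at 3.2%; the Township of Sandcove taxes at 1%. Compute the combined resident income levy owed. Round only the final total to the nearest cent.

Lakemont, 1 January – 21 January 2026: 21 days → €27000 × 3.65% × 21/365 = €56.7000
The Canton of Greycombe, 22 January – 19 September 2026: 241 days → €27000 × 3.2% × 241/365 = €570.4767
The Township of Sandcove, 20 September – 31 December 2026: 103 days → €27000 × 1% × 103/365 = €76.1918
Total = €703.3685

€703.37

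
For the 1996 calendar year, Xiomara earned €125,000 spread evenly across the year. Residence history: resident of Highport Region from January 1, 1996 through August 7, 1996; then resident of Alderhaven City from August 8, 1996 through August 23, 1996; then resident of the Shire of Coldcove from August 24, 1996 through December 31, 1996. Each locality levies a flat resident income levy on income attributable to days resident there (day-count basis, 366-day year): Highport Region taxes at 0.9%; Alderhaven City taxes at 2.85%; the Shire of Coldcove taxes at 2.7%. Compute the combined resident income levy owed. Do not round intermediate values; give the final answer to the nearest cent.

Highport Region, January 1 – August 7, 1996: 220 days → €125,000 × 0.9% × 220/366 = €676.2295
Alderhaven City, August 8 – August 23, 1996: 16 days → €125,000 × 2.85% × 16/366 = €155.7377
The Shire of Coldcove, August 24 – December 31, 1996: 130 days → €125,000 × 2.7% × 130/366 = €1,198.7705
Total = €2,030.7377

€2,030.74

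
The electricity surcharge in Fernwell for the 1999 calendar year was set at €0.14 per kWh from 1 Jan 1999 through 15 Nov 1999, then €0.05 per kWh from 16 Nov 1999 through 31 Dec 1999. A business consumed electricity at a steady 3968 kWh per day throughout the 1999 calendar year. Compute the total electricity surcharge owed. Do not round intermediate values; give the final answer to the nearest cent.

1 Jan – 15 Nov 1999: 319 days × 3968 kWh/day = 1,265,792 kWh at €0.14/kWh → €177,210.88
16 Nov – 31 Dec 1999: 46 days × 3968 kWh/day = 182,528 kWh at €0.05/kWh → €9,126.40

€186,337.28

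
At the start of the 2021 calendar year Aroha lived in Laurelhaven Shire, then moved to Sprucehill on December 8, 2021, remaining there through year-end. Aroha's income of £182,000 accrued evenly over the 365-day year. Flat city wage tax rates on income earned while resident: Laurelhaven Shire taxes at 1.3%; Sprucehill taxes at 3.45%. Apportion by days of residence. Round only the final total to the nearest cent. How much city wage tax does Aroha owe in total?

£2,623.29

Laurelhaven Shire, January 1 – December 7, 2021: 341 days → £182,000 × 1.3% × 341/365 = £2,210.4274
Sprucehill, December 8 – December 31, 2021: 24 days → £182,000 × 3.45% × 24/365 = £412.8658
Total = £2,623.2932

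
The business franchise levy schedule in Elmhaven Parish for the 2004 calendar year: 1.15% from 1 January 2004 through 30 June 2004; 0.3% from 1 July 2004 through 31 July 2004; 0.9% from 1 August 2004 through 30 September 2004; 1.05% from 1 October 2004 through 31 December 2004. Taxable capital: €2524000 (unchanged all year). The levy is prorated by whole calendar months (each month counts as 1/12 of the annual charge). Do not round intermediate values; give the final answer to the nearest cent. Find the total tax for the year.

€25555.50

1 January – 30 June 2004: 6 months at 1.15% → €2524000 × 1.15% × 6/12 = €14513.0000
1 July – 31 July 2004: 1 month at 0.3% → €2524000 × 0.3% × 1/12 = €631.0000
1 August – 30 September 2004: 2 months at 0.9% → €2524000 × 0.9% × 2/12 = €3786.0000
1 October – 31 December 2004: 3 months at 1.05% → €2524000 × 1.05% × 3/12 = €6625.5000
Total = €25555.5000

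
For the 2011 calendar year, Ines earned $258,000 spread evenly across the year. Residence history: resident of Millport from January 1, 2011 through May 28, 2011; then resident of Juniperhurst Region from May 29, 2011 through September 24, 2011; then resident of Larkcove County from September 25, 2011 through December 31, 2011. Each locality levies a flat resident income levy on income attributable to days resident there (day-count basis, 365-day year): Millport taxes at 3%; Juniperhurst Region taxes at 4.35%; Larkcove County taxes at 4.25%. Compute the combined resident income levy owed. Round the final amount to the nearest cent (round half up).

$9,741.44

Millport, January 1 – May 28, 2011: 148 days → $258,000 × 3% × 148/365 = $3,138.4110
Juniperhurst Region, May 29 – September 24, 2011: 119 days → $258,000 × 4.35% × 119/365 = $3,659.0055
Larkcove County, September 25 – December 31, 2011: 98 days → $258,000 × 4.25% × 98/365 = $2,944.0274
Total = $9,741.4438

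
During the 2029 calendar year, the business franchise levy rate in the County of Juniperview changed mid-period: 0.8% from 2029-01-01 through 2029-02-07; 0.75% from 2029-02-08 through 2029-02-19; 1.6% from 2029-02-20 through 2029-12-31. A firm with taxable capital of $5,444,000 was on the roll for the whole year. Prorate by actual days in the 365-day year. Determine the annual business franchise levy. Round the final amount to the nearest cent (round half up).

2029-01-01 to 2029-02-07: 38 days at 0.8% → $5,444,000 × 0.8% × 38/365 = $4,534.1808
2029-02-08 to 2029-02-19: 12 days at 0.75% → $5,444,000 × 0.75% × 12/365 = $1,342.3562
2029-02-20 to 2029-12-31: 315 days at 1.6% → $5,444,000 × 1.6% × 315/365 = $75,171.9452
Total = $81,048.4822

$81,048.48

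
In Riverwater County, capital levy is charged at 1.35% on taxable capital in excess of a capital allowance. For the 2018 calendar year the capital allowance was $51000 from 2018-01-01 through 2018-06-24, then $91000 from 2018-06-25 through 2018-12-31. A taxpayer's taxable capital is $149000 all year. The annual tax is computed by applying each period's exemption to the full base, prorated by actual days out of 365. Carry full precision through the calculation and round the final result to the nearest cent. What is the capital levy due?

2018-01-01 to 2018-06-24: 175 days, exemption $51000 → ($149000 − $51000) × 1.35% × 175/365 = $634.3151
2018-06-25 to 2018-12-31: 190 days, exemption $91000 → ($149000 − $91000) × 1.35% × 190/365 = $407.5890
Total = $1041.9041

$1041.90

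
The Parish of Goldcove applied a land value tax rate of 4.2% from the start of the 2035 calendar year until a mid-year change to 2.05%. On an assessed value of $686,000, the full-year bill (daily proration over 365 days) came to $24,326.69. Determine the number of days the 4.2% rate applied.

Let d = days at the first rate; then 365 − d days at the second rate.
$686,000 × [4.2%·d + 2.05%·(365−d)] / 365 = $24,326.69
Solving gives d = 254, so the new rate took effect on 12 September 2035.

254 days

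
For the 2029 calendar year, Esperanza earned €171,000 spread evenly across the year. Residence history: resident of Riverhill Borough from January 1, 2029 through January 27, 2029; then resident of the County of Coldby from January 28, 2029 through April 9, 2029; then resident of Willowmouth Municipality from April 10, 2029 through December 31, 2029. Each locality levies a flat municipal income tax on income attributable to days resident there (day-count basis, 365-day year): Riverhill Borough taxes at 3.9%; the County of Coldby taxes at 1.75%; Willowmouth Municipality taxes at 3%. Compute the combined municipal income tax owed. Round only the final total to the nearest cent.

€4,822.20

Riverhill Borough, January 1 – January 27, 2029: 27 days → €171,000 × 3.9% × 27/365 = €493.3233
The County of Coldby, January 28 – April 9, 2029: 72 days → €171,000 × 1.75% × 72/365 = €590.3014
Willowmouth Municipality, April 10 – December 31, 2029: 266 days → €171,000 × 3% × 266/365 = €3,738.5753
Total = €4,822.2000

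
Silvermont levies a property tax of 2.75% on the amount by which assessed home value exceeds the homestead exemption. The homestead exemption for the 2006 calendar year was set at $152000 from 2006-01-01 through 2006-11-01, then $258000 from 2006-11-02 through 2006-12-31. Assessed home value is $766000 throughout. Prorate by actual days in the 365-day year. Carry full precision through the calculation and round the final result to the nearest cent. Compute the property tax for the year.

$16405.82

2006-01-01 to 2006-11-01: 305 days, exemption $152000 → ($766000 − $152000) × 2.75% × 305/365 = $14109.3836
2006-11-02 to 2006-12-31: 60 days, exemption $258000 → ($766000 − $258000) × 2.75% × 60/365 = $2296.4384
Total = $16405.8219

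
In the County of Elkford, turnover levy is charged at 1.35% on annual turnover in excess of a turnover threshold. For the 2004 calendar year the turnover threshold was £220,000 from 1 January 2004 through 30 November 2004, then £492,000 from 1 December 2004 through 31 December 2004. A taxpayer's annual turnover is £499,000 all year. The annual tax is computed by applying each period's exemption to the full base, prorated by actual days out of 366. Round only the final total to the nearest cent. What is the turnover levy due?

£3,455.48

1 January – 30 November 2004: 335 days, exemption £220,000 → (£499,000 − £220,000) × 1.35% × 335/366 = £3,447.4795
1 December – 31 December 2004: 31 days, exemption £492,000 → (£499,000 − £492,000) × 1.35% × 31/366 = £8.0041
Total = £3,455.4836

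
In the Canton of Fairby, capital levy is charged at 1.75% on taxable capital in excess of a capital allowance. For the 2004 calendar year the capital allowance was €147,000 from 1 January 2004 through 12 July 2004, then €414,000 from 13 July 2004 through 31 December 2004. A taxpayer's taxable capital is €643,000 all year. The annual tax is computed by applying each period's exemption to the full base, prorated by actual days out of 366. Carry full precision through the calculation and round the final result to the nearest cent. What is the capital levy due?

€6,484.18

1 January – 12 July 2004: 194 days, exemption €147,000 → (€643,000 − €147,000) × 1.75% × 194/366 = €4,600.8743
13 July – 31 December 2004: 172 days, exemption €414,000 → (€643,000 − €414,000) × 1.75% × 172/366 = €1,883.3060
Total = €6,484.1803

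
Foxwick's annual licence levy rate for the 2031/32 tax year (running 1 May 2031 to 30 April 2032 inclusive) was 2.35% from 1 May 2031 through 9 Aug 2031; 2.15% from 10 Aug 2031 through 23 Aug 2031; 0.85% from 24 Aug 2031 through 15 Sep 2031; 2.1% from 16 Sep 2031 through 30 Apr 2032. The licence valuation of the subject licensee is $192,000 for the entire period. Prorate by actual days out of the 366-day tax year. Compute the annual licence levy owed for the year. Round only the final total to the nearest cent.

$4,017.31

1 May – 9 Aug 2031: 101 days at 2.35% → $192,000 × 2.35% × 101/366 = $1,245.1148
10 Aug – 23 Aug 2031: 14 days at 2.15% → $192,000 × 2.15% × 14/366 = $157.9016
24 Aug – 15 Sep 2031: 23 days at 0.85% → $192,000 × 0.85% × 23/366 = $102.5574
16 Sep 2031 – 30 Apr 2032: 228 days at 2.1% → $192,000 × 2.1% × 228/366 = $2,511.7377
Total = $4,017.3115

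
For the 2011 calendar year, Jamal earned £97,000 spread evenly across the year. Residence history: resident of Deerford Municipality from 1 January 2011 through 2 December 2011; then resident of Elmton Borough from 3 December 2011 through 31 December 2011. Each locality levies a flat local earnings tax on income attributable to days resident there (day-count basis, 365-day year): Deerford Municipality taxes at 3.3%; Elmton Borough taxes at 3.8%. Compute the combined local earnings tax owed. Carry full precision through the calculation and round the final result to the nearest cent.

£3,239.53

Deerford Municipality, 1 January – 2 December 2011: 336 days → £97,000 × 3.3% × 336/365 = £2,946.6740
Elmton Borough, 3 December – 31 December 2011: 29 days → £97,000 × 3.8% × 29/365 = £292.8603
Total = £3,239.5342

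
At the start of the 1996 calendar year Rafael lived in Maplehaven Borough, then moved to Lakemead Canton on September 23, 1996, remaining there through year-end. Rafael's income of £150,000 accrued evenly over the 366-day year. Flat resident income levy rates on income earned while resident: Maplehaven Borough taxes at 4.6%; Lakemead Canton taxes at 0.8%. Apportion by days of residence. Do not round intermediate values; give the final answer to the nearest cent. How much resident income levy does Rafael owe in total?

Maplehaven Borough, January 1 – September 22, 1996: 266 days → £150,000 × 4.6% × 266/366 = £5,014.7541
Lakemead Canton, September 23 – December 31, 1996: 100 days → £150,000 × 0.8% × 100/366 = £327.8689
Total = £5,342.6230

£5,342.62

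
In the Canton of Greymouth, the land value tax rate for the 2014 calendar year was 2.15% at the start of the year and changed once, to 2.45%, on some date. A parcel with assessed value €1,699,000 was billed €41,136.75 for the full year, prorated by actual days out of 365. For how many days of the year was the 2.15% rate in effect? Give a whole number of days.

Let d = days at the first rate; then 365 − d days at the second rate.
€1,699,000 × [2.15%·d + 2.45%·(365−d)] / 365 = €41,136.75
Solving gives d = 35, so the new rate took effect on February 5, 2014.

35 days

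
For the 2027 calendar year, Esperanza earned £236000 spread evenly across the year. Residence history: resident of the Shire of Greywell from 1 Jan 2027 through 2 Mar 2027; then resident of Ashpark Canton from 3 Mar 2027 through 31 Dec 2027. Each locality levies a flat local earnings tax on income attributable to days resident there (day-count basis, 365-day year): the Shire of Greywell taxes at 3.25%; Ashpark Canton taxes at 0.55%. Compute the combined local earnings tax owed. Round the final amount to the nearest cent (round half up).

The Shire of Greywell, 1 Jan – 2 Mar 2027: 61 days → £236000 × 3.25% × 61/365 = £1281.8356
Ashpark Canton, 3 Mar – 31 Dec 2027: 304 days → £236000 × 0.55% × 304/365 = £1081.0740
Total = £2362.9096

£2362.91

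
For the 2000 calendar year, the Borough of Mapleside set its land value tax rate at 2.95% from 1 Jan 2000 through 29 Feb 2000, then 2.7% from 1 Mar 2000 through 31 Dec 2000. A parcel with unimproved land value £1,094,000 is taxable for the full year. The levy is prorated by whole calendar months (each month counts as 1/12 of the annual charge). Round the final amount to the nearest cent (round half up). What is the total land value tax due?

£29,993.83

1 Jan – 29 Feb 2000: 2 months at 2.95% → £1,094,000 × 2.95% × 2/12 = £5,378.8333
1 Mar – 31 Dec 2000: 10 months at 2.7% → £1,094,000 × 2.7% × 10/12 = £24,615.0000
Total = £29,993.8333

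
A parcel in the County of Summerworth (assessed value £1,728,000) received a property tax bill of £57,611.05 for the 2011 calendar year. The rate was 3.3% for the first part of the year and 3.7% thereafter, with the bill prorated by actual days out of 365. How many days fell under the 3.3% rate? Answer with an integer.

334 days

Let d = days at the first rate; then 365 − d days at the second rate.
£1,728,000 × [3.3%·d + 3.7%·(365−d)] / 365 = £57,611.05
Solving gives d = 334, so the new rate took effect on 1 Dec 2011.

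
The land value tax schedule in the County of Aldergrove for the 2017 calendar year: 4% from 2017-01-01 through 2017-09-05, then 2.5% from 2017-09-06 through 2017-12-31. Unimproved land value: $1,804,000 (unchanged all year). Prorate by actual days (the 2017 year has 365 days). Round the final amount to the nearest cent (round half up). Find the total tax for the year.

$63,485.97

2017-01-01 to 2017-09-05: 248 days at 4% → $1,804,000 × 4% × 248/365 = $49,029.2603
2017-09-06 to 2017-12-31: 117 days at 2.5% → $1,804,000 × 2.5% × 117/365 = $14,456.7123
Total = $63,485.9726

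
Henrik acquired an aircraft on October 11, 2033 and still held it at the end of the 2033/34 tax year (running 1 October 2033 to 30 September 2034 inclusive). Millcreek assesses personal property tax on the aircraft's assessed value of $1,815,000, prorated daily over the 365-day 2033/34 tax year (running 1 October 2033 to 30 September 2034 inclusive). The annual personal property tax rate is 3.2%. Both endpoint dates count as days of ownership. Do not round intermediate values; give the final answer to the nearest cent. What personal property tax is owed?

Days held (October 11, 2033 – September 30, 2034): 355 out of 365
Tax = $1,815,000 × 3.2% × 355/365 = $56,488.7671

$56,488.77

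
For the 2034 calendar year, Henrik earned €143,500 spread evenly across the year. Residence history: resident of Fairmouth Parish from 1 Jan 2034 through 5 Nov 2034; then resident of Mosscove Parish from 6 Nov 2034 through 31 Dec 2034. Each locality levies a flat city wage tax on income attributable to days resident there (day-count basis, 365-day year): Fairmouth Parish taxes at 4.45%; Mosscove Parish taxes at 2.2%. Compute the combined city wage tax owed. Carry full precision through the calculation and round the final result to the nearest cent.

€5,890.38

Fairmouth Parish, 1 Jan – 5 Nov 2034: 309 days → €143,500 × 4.45% × 309/365 = €5,406.0185
Mosscove Parish, 6 Nov – 31 Dec 2034: 56 days → €143,500 × 2.2% × 56/365 = €484.3616
Total = €5,890.3801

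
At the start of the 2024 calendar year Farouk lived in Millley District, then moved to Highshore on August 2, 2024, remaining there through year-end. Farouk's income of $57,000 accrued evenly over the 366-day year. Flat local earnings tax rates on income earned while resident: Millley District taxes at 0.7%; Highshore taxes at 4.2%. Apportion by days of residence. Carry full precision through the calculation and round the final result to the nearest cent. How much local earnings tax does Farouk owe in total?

$1,227.52

Millley District, January 1 – August 1, 2024: 214 days → $57,000 × 0.7% × 214/366 = $233.2951
Highshore, August 2 – December 31, 2024: 152 days → $57,000 × 4.2% × 152/366 = $994.2295
Total = $1,227.5246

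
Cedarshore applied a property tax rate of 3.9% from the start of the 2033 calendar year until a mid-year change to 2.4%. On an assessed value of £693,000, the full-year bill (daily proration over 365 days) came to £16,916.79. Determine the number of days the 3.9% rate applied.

Let d = days at the first rate; then 365 − d days at the second rate.
£693,000 × [3.9%·d + 2.4%·(365−d)] / 365 = £16,916.79
Solving gives d = 10, so the new rate took effect on January 11, 2033.

10 days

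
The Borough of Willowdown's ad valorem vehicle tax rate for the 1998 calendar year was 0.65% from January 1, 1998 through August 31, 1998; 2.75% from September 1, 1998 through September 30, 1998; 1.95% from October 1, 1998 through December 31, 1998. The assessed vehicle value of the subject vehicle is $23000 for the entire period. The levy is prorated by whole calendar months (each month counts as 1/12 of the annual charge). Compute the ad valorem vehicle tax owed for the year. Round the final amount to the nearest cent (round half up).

$264.50

January 1 – August 31, 1998: 8 months at 0.65% → $23000 × 0.65% × 8/12 = $99.6667
September 1 – September 30, 1998: 1 month at 2.75% → $23000 × 2.75% × 1/12 = $52.7083
October 1 – December 31, 1998: 3 months at 1.95% → $23000 × 1.95% × 3/12 = $112.1250
Total = $264.5000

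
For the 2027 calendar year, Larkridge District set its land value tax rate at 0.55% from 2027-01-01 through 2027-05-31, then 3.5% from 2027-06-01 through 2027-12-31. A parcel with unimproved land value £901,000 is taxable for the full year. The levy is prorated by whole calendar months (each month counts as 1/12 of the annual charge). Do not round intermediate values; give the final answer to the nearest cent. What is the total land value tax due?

2027-01-01 to 2027-05-31: 5 months at 0.55% → £901,000 × 0.55% × 5/12 = £2,064.7917
2027-06-01 to 2027-12-31: 7 months at 3.5% → £901,000 × 3.5% × 7/12 = £18,395.4167
Total = £20,460.2083

£20,460.21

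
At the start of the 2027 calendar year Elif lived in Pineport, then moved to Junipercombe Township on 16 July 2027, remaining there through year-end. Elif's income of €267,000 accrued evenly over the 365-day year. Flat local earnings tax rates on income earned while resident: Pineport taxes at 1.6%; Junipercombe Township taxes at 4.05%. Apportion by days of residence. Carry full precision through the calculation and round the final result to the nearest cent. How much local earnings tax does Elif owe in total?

Pineport, 1 January – 15 July 2027: 196 days → €267,000 × 1.6% × 196/365 = €2,294.0055
Junipercombe Township, 16 July – 31 December 2027: 169 days → €267,000 × 4.05% × 169/365 = €5,006.7986
Total = €7,300.8041

€7,300.80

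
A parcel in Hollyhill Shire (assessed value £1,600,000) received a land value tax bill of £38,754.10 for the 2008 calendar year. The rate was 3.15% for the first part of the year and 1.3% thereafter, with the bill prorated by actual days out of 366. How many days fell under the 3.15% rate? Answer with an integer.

222 days

Let d = days at the first rate; then 366 − d days at the second rate.
£1,600,000 × [3.15%·d + 1.3%·(366−d)] / 366 = £38,754.10
Solving gives d = 222, so the new rate took effect on August 10, 2008.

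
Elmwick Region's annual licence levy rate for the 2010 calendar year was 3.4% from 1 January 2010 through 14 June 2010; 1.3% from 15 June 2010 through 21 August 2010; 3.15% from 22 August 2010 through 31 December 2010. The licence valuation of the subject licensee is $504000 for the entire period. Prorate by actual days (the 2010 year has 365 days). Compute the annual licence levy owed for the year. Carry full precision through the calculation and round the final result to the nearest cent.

$14708.52

1 January – 14 June 2010: 165 days at 3.4% → $504000 × 3.4% × 165/365 = $7746.4110
15 June – 21 August 2010: 68 days at 1.3% → $504000 × 1.3% × 68/365 = $1220.6466
22 August – 31 December 2010: 132 days at 3.15% → $504000 × 3.15% × 132/365 = $5741.4575
Total = $14708.5151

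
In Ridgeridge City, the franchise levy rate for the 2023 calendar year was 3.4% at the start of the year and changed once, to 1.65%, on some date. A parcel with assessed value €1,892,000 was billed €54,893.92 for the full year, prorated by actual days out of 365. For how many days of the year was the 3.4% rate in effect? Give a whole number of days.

261 days

Let d = days at the first rate; then 365 − d days at the second rate.
€1,892,000 × [3.4%·d + 1.65%·(365−d)] / 365 = €54,893.92
Solving gives d = 261, so the new rate took effect on 19 Sep 2023.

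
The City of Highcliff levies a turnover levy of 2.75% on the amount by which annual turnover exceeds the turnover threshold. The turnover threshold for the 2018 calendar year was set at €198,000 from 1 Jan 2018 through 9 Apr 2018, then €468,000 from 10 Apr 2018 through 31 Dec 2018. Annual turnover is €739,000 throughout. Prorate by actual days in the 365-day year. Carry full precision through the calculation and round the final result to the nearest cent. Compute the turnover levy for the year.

€9,466.40

1 Jan – 9 Apr 2018: 99 days, exemption €198,000 → (€739,000 − €198,000) × 2.75% × 99/365 = €4,035.2671
10 Apr – 31 Dec 2018: 266 days, exemption €468,000 → (€739,000 − €468,000) × 2.75% × 266/365 = €5,431.1370
Total = €9,466.4041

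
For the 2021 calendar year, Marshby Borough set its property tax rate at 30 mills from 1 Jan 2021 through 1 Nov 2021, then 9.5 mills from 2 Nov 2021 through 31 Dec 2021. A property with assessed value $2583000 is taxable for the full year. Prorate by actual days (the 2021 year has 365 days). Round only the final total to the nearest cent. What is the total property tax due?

1 Jan – 1 Nov 2021: 305 days at 30 mills → $2583000 × 3% × 305/365 = $64751.9178
2 Nov – 31 Dec 2021: 60 days at 9.5 mills → $2583000 × 0.95% × 60/365 = $4033.7260
Total = $68785.6438

$68785.64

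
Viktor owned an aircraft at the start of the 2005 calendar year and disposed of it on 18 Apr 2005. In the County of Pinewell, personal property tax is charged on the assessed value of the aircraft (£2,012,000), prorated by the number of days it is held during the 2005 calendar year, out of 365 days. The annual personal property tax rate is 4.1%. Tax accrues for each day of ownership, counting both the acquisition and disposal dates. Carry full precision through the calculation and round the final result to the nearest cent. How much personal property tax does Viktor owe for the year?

Days held (1 Jan – 18 Apr 2005): 108 out of 365
Tax = £2,012,000 × 4.1% × 108/365 = £24,408.5918

£24,408.59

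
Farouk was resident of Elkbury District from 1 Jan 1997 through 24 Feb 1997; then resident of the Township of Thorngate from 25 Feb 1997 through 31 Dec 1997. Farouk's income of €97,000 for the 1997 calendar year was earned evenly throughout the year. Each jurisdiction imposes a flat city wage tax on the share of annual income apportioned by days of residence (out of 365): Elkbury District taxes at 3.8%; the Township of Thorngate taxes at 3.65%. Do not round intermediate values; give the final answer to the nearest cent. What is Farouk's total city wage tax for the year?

€3,562.42

Elkbury District, 1 Jan – 24 Feb 1997: 55 days → €97,000 × 3.8% × 55/365 = €555.4247
The Township of Thorngate, 25 Feb – 31 Dec 1997: 310 days → €97,000 × 3.65% × 310/365 = €3,007.0000
Total = €3,562.4247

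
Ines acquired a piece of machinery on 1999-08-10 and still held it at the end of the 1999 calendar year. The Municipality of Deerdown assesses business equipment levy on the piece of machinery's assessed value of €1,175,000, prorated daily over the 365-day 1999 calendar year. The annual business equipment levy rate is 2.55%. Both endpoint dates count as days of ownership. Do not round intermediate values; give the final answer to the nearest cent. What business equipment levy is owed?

€11,820.82

Days held (1999-08-10 to 1999-12-31): 144 out of 365
Tax = €1,175,000 × 2.55% × 144/365 = €11,820.8219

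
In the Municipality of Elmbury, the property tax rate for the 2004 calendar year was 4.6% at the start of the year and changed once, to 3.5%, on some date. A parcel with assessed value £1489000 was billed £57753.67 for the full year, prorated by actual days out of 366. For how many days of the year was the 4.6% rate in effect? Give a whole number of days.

Let d = days at the first rate; then 366 − d days at the second rate.
£1489000 × [4.6%·d + 3.5%·(366−d)] / 366 = £57753.67
Solving gives d = 126, so the new rate took effect on 6 May 2004.

126 days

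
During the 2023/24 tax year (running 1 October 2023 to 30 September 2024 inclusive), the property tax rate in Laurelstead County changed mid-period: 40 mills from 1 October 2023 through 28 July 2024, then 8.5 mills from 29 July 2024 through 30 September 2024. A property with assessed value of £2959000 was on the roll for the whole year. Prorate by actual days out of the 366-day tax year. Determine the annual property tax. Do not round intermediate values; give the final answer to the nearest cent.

£102061.25

1 October 2023 – 28 July 2024: 302 days at 40 mills → £2959000 × 4% × 302/366 = £97663.1694
29 July – 30 September 2024: 64 days at 8.5 mills → £2959000 × 0.85% × 64/366 = £4398.0765
Total = £102061.2459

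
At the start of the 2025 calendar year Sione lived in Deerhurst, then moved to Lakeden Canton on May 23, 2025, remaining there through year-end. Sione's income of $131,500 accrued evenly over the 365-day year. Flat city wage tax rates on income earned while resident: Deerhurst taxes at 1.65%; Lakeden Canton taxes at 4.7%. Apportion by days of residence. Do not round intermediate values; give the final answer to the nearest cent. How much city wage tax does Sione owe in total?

$4,620.15

Deerhurst, January 1 – May 22, 2025: 142 days → $131,500 × 1.65% × 142/365 = $844.1219
Lakeden Canton, May 23 – December 31, 2025: 223 days → $131,500 × 4.7% × 223/365 = $3,776.0315
Total = $4,620.1534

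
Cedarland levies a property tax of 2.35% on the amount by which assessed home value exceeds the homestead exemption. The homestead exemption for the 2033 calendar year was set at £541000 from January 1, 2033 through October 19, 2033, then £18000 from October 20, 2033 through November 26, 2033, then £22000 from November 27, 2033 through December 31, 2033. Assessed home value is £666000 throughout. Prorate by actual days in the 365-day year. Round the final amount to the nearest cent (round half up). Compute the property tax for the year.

£5386.59

January 1 – October 19, 2033: 292 days, exemption £541000 → (£666000 − £541000) × 2.35% × 292/365 = £2350.0000
October 20 – November 26, 2033: 38 days, exemption £18000 → (£666000 − £18000) × 2.35% × 38/365 = £1585.3808
November 27 – December 31, 2033: 35 days, exemption £22000 → (£666000 − £22000) × 2.35% × 35/365 = £1451.2055
Total = £5386.5863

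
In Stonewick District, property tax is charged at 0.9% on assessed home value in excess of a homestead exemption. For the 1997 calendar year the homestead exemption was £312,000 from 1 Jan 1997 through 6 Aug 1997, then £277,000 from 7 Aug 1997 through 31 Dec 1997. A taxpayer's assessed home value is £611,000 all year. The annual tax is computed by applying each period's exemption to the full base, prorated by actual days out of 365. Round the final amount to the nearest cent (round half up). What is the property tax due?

1 Jan – 6 Aug 1997: 218 days, exemption £312,000 → (£611,000 − £312,000) × 0.9% × 218/365 = £1,607.2274
7 Aug – 31 Dec 1997: 147 days, exemption £277,000 → (£611,000 − £277,000) × 0.9% × 147/365 = £1,210.6356
Total = £2,817.8630

£2,817.86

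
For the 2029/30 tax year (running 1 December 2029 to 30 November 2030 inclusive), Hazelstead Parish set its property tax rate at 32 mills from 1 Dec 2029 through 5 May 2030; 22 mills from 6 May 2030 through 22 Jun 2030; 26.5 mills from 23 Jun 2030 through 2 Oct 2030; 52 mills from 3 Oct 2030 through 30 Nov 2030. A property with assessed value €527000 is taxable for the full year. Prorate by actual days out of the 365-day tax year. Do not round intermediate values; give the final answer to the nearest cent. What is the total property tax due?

1 Dec 2029 – 5 May 2030: 156 days at 32 mills → €527000 × 3.2% × 156/365 = €7207.6274
6 May – 22 Jun 2030: 48 days at 22 mills → €527000 × 2.2% × 48/365 = €1524.6904
23 Jun – 2 Oct 2030: 102 days at 26.5 mills → €527000 × 2.65% × 102/365 = €3902.6877
3 Oct – 30 Nov 2030: 59 days at 52 mills → €527000 × 5.2% × 59/365 = €4429.6877
Total = €17064.6932

€17064.69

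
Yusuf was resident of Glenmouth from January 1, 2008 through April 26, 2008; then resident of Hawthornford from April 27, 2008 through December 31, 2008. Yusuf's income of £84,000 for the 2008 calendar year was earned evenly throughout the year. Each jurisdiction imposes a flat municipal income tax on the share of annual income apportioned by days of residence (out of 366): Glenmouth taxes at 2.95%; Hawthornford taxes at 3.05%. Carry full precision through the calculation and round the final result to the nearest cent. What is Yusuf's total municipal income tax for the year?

Glenmouth, January 1 – April 26, 2008: 117 days → £84,000 × 2.95% × 117/366 = £792.1475
Hawthornford, April 27 – December 31, 2008: 249 days → £84,000 × 3.05% × 249/366 = £1,743.0000
Total = £2,535.1475

£2,535.15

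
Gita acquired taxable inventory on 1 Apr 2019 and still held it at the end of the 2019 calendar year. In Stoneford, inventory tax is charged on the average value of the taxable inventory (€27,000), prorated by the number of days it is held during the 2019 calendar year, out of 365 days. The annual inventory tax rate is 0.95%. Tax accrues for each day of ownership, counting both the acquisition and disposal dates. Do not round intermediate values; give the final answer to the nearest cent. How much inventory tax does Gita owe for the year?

€193.25

Days held (1 Apr – 31 Dec 2019): 275 out of 365
Tax = €27,000 × 0.95% × 275/365 = €193.2534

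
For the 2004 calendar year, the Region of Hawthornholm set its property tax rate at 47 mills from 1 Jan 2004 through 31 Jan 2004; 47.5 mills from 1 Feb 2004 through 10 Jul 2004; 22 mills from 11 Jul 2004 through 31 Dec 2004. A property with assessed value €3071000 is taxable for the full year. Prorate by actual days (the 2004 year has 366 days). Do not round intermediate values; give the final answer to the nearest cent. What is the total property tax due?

€108512.86

1 Jan – 31 Jan 2004: 31 days at 47 mills → €3071000 × 4.7% × 31/366 = €12225.2650
1 Feb – 10 Jul 2004: 161 days at 47.5 mills → €3071000 × 4.75% × 161/366 = €64167.9577
11 Jul – 31 Dec 2004: 174 days at 22 mills → €3071000 × 2.2% × 174/366 = €32119.6393
Total = €108512.8620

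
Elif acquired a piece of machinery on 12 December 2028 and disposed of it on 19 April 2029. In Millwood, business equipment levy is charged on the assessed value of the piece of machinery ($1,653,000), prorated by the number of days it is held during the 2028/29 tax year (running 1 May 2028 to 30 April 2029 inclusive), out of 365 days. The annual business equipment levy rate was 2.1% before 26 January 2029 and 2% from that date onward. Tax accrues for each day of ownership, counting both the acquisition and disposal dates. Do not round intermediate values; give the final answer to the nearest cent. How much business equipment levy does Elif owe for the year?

12 December 2028 – 25 January 2029: 45 days at 2.1% → $1,653,000 × 2.1% × 45/365 = $4,279.6849
26 January – 19 April 2029: 84 days at 2% → $1,653,000 × 2% × 84/365 = $7,608.3288
Total = $11,888.0137

$11,888.01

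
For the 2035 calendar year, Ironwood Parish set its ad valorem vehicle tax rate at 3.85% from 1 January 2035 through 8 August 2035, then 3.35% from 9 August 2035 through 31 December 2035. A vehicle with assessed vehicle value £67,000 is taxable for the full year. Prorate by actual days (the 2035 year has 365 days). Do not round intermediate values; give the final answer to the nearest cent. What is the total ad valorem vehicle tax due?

1 January – 8 August 2035: 220 days at 3.85% → £67,000 × 3.85% × 220/365 = £1,554.7671
9 August – 31 December 2035: 145 days at 3.35% → £67,000 × 3.35% × 145/365 = £891.6507
Total = £2,446.4178

£2,446.42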